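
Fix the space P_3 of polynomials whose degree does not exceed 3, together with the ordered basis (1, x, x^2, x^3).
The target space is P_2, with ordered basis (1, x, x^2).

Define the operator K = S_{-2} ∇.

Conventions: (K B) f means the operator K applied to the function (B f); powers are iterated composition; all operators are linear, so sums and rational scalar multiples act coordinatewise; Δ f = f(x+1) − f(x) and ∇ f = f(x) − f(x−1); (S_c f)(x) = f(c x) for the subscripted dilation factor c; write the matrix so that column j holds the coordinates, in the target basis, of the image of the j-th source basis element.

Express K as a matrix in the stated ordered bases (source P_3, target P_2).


image of 1: 0
image of x: 1
image of x^2: -4x - 1
image of x^3: 12x^2 + 6x + 1
each image's coordinates form column j of the matrix

the matrix is [[0, 1, -1, 1]; [0, 0, -4, 6]; [0, 0, 0, 12]] (rows listed top to bottom)


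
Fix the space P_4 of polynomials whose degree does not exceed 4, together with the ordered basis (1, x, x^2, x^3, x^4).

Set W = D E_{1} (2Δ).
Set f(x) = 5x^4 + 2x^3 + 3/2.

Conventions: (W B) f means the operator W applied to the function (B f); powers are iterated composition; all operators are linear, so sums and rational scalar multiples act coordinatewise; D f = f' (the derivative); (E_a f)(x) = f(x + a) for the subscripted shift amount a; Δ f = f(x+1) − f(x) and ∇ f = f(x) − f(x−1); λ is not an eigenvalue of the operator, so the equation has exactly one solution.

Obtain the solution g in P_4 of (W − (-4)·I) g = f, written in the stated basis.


write g with unknown coordinates in the stated basis and equate coefficients in (W − (-4)·I) g = f
solving from the highest basis element down gives g = (5/4)x^4 + (1/2)x^3 - (15/2)x^2 - 24x - 95/8
check: W g = 30x^2 + 96x + 49
so W g − (-4)·g = 5x^4 + 2x^3 + 3/2 = f ✓

the image equals g(x) = (5/4)x^4 + (1/2)x^3 - (15/2)x^2 - 24x - 95/8


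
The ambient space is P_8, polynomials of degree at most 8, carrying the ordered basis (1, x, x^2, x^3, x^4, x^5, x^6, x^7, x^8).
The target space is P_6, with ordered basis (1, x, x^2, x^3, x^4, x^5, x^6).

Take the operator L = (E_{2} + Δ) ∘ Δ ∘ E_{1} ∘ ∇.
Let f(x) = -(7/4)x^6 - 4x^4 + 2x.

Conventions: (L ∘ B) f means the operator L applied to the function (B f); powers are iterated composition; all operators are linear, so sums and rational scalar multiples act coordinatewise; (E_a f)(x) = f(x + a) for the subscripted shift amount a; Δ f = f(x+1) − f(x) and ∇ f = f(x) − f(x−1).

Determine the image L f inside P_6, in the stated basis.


the image equals g(x) = -(105/2)x^4 - 840x^3 - (7761/2)x^2 - 7944x - 12515/2

∇ f = -(21/2)x^5 + (105/4)x^4 - 51x^3 + (201/4)x^2 - (53/2)x + 31/4
E_{1} ∇ f = -(21/2)x^5 - (105/4)x^4 - 51x^3 - (201/4)x^2 - (53/2)x - 15/4
Δ (E_{1} ∘ ∇) f = -(105/2)x^4 - 210x^3 - (831/2)x^2 - 411x - 329/2
E_{2} Δ (E_{1} ∘ ∇) f = -(105/2)x^4 - 630x^3 - (5871/2)x^2 - 6273x - 10337/2
Δ Δ (E_{1} ∘ ∇) f = -210x^3 - 945x^2 - 1671x - 1089
(E_{2} + Δ) Δ (E_{1} ∘ ∇) f = -(105/2)x^4 - 840x^3 - (7761/2)x^2 - 7944x - 12515/2


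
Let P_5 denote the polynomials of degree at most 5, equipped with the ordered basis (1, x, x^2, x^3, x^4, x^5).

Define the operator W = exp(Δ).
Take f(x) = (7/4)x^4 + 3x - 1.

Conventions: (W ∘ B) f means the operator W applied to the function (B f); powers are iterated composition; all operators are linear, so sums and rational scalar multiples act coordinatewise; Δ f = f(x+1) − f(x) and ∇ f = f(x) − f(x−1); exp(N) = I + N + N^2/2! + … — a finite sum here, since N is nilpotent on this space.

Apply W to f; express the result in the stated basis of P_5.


order-1 term: 7x^3 + (21/2)x^2 + 7x + 19/4
order-2 term: (21/2)x^2 + 21x + 49/4
order-3 term: 7x + 21/2
order-4 term: 7/4
the series for exp(Δ) f terminates at order 4
exp(Δ) f = (7/4)x^4 + 7x^3 + 21x^2 + 38x + 113/4

the image equals g(x) = (7/4)x^4 + 7x^3 + 21x^2 + 38x + 113/4


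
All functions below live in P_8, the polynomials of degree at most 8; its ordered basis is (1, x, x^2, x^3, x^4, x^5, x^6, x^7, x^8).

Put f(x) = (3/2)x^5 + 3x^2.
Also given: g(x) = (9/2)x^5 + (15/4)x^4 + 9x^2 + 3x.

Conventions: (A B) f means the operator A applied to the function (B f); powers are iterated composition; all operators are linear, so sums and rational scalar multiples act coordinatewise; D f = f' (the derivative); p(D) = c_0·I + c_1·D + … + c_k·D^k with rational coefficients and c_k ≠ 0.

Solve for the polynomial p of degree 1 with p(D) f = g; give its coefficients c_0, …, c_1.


D^0 f = (3/2)x^5 + 3x^2
D^1 f = (15/2)x^4 + 6x
matching coefficients of g against c_0 f + c_1 Df + … from the top degree down determines the c_i
solution: c_0 = 3, c_1 = 1/2

p(D) = 3·I + (1/2)·D, i.e. c_0 = 3, c_1 = 1/2


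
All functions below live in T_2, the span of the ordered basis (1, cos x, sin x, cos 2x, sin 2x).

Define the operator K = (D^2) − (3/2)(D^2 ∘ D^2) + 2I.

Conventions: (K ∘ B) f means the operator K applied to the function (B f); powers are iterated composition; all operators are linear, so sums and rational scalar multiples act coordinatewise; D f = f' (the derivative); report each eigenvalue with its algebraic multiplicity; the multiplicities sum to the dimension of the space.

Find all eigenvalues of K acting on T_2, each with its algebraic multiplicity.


image of 1: 2
image of cos x: -(1/2)cos x
image of sin x: -(1/2)sin x
image of cos 2x: -26cos 2x
image of sin 2x: -26sin 2x
the matrix is diagonal; its diagonal is (2, -1/2, -1/2, -26, -26)
for a triangular matrix the eigenvalues are the diagonal entries, with algebraic multiplicity their repetition count

λ = -26 (multiplicity 2), λ = -1/2 (multiplicity 2), λ = 2 (multiplicity 1)


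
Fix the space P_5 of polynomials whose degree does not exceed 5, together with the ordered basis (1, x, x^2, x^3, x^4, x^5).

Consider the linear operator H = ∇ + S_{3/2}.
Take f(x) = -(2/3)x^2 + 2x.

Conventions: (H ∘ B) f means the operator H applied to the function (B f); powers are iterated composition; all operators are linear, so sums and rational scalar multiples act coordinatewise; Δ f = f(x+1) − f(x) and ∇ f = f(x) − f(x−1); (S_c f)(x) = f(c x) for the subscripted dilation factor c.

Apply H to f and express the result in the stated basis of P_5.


∇ f = -(4/3)x + 8/3
S_{3/2} f = -(3/2)x^2 + 3x
(∇ + S_{3/2}) f = -(3/2)x^2 + (5/3)x + 8/3

g(x) = -(3/2)x^2 + (5/3)x + 8/3


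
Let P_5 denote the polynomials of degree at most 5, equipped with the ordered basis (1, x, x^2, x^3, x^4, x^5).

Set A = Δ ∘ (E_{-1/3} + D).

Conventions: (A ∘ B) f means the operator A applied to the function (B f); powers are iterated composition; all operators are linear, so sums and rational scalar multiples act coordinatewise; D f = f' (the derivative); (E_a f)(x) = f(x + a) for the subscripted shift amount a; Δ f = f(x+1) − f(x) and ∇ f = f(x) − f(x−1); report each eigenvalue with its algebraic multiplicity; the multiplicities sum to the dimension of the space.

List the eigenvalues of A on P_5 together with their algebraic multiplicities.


image of 1: 0
image of x: 1
image of x^2: 2x + 7/3
image of x^3: 3x^2 + 7x + 10/3
image of x^4: 4x^3 + 14x^2 + (40/3)x + 113/27
image of x^5: 5x^4 + (70/3)x^3 + (100/3)x^2 + (565/27)x + 416/81
the matrix is upper triangular; its diagonal is (0, 0, 0, 0, 0, 0)
for a triangular matrix the eigenvalues are the diagonal entries, with algebraic multiplicity their repetition count

λ = 0 (multiplicity 6)


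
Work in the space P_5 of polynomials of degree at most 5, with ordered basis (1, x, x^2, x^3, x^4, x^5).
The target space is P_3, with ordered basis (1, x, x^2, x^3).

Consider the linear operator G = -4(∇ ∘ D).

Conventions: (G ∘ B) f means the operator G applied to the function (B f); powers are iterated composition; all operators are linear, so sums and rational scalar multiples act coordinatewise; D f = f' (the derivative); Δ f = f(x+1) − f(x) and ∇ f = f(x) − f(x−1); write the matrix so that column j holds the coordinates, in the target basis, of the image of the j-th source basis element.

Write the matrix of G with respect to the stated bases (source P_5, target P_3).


image of 1: 0
image of x: 0
image of x^2: -8
image of x^3: -24x + 12
image of x^4: -48x^2 + 48x - 16
image of x^5: -80x^3 + 120x^2 - 80x + 20
each image's coordinates form column j of the matrix

the matrix is [[0, 0, -8, 12, -16, 20]; [0, 0, 0, -24, 48, -80]; [0, 0, 0, 0, -48, 120]; [0, 0, 0, 0, 0, -80]] (rows listed top to bottom)


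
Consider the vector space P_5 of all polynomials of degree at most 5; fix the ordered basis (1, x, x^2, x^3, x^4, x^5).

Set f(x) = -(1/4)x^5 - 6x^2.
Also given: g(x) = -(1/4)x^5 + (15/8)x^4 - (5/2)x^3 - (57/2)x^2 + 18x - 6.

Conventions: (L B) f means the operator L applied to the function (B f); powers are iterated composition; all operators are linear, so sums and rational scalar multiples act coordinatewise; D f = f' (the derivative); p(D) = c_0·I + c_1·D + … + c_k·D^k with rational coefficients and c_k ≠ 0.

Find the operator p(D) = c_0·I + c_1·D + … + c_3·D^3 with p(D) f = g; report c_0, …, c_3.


p(D) = I − (3/2)·D + (1/2)·D^2 + (3/2)·D^3, i.e. c_0 = 1, c_1 = -3/2, c_2 = 1/2, c_3 = 3/2

D^0 f = -(1/4)x^5 - 6x^2
D^1 f = -(5/4)x^4 - 12x
D^2 f = -5x^3 - 12
D^3 f = -15x^2
matching coefficients of g against c_0 f + c_1 Df + … from the top degree down determines the c_i
solution: c_0 = 1, c_1 = -3/2, c_2 = 1/2, c_3 = 3/2


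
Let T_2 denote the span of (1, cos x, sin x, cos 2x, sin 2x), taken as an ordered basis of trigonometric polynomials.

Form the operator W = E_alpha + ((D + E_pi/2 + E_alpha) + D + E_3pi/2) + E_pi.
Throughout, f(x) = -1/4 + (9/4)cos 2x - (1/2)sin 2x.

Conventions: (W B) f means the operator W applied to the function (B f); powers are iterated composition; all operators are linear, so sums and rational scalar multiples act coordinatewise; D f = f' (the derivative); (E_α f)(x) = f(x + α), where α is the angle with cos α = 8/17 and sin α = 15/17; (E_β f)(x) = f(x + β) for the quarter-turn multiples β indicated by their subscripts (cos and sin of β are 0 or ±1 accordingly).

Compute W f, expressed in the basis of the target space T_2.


the result is g(x) = -5/4 - (8771/1156)cos 2x - (6751/578)sin 2x

E_alpha f = -1/4 - (1929/1156)cos 2x - (919/578)sin 2x
D f = -cos 2x - (9/2)sin 2x
E_pi/2 f = -1/4 - (9/4)cos 2x + (1/2)sin 2x
E_alpha f = -1/4 - (1929/1156)cos 2x - (919/578)sin 2x
(D + E_pi/2 + E_alpha) f = -1/2 - (2843/578)cos 2x - (3231/578)sin 2x
D f = -cos 2x - (9/2)sin 2x
E_3pi/2 f = -1/4 - (9/4)cos 2x + (1/2)sin 2x
((D + E_pi/2 + E_alpha) + D + E_3pi/2) f = -3/4 - (9443/1156)cos 2x - (5543/578)sin 2x
E_pi f = -1/4 + (9/4)cos 2x - (1/2)sin 2x
(E_alpha + ((D + E_pi/2 + E_alpha) + D + E_3pi/2) + E_pi) f = -5/4 - (8771/1156)cos 2x - (6751/578)sin 2x


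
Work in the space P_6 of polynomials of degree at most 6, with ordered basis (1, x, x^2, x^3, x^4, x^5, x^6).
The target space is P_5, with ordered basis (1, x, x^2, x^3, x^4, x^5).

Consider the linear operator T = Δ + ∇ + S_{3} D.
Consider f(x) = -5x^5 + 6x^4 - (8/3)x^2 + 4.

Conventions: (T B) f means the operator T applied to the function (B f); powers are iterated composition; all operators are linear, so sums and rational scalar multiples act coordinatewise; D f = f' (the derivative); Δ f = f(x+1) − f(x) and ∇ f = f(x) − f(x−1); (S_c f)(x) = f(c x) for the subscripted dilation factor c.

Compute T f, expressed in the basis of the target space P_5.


Δ f = -25x^4 - 26x^3 - 14x^2 - (19/3)x - 5/3
∇ f = -25x^4 + 74x^3 - 86x^2 + (131/3)x - 25/3
D f = -25x^4 + 24x^3 - (16/3)x
S_{3} D f = -2025x^4 + 648x^3 - 16x
(Δ + ∇ + S_{3} D) f = -2075x^4 + 696x^3 - 100x^2 + (64/3)x - 10

the result is g(x) = -2075x^4 + 696x^3 - 100x^2 + (64/3)x - 10


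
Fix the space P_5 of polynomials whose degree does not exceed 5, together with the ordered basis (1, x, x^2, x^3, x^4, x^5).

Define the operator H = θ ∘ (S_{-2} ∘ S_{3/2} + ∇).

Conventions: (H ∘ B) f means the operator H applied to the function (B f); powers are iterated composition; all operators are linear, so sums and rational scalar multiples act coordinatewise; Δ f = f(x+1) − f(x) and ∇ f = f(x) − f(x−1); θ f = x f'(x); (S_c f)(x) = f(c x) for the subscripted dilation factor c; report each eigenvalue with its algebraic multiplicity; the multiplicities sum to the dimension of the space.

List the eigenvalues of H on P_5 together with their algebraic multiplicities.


λ = -1215 (multiplicity 1), λ = -81 (multiplicity 1), λ = -3 (multiplicity 1), λ = 0 (multiplicity 1), λ = 18 (multiplicity 1), λ = 324 (multiplicity 1)

image of 1: 0
image of x: -3x
image of x^2: 18x^2 + 2x
image of x^3: -81x^3 + 6x^2 - 3x
image of x^4: 324x^4 + 12x^3 - 12x^2 + 4x
image of x^5: -1215x^5 + 20x^4 - 30x^3 + 20x^2 - 5x
the matrix is upper triangular; its diagonal is (0, -3, 18, -81, 324, -1215)
for a triangular matrix the eigenvalues are the diagonal entries, with algebraic multiplicity their repetition count


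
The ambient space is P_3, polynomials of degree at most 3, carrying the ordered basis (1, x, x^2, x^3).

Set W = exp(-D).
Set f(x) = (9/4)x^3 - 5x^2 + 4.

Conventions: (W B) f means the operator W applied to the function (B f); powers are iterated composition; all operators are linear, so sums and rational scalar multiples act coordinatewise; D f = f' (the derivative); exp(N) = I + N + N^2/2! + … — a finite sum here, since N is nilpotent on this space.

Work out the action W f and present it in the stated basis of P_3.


order-1 term: -(27/4)x^2 + 10x
order-2 term: (27/4)x - 5
order-3 term: -9/4
the series for exp(-D) f terminates at order 3
exp(-D) f = (9/4)x^3 - (47/4)x^2 + (67/4)x - 13/4

g(x) = (9/4)x^3 - (47/4)x^2 + (67/4)x - 13/4


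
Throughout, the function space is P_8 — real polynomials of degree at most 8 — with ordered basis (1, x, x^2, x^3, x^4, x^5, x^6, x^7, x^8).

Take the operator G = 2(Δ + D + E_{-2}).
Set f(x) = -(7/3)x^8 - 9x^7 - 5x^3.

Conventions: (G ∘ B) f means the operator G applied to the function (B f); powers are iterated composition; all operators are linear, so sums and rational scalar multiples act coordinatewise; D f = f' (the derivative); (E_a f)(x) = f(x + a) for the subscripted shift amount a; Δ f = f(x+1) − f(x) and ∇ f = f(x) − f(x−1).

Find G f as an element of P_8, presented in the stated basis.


the image equals g(x) = -(14/3)x^8 - 18x^7 - (1960/3)x^6 - (182/3)x^5 - (3430/3)x^4 - (7856/3)x^3 + (9674/3)x^2 - (10796/3)x + 3470/3

Δ f = -(56/3)x^7 - (385/3)x^6 - (959/3)x^5 - (1435/3)x^4 - (1337/3)x^3 - (808/3)x^2 - (290/3)x - 49/3
D f = -(56/3)x^7 - 63x^6 - 15x^2
E_{-2} f = -(7/3)x^8 + (85/3)x^7 - (406/3)x^6 + (868/3)x^5 - (280/3)x^4 - (2591/3)x^3 + (5690/3)x^2 - (5108/3)x + 1784/3
(Δ + D + E_{-2}) f = -(7/3)x^8 - 9x^7 - (980/3)x^6 - (91/3)x^5 - (1715/3)x^4 - (3928/3)x^3 + (4837/3)x^2 - (5398/3)x + 1735/3
(2(Δ + D + E_{-2})) f = -(14/3)x^8 - 18x^7 - (1960/3)x^6 - (182/3)x^5 - (3430/3)x^4 - (7856/3)x^3 + (9674/3)x^2 - (10796/3)x + 3470/3


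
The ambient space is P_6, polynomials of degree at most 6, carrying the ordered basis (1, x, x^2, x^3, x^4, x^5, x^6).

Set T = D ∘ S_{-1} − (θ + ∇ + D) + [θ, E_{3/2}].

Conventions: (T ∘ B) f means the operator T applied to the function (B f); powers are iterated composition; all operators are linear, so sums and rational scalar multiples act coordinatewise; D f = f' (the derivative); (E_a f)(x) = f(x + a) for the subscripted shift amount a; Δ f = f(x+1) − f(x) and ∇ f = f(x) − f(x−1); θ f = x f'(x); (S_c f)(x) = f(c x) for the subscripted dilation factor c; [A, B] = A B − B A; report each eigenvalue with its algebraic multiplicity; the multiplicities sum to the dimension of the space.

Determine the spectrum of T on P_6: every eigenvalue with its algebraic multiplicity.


image of 1: 0
image of x: -x - 9/2
image of x^2: -2x^2 - 5x - 7/2
image of x^3: -3x^3 - (27/2)x^2 - (21/2)x - 89/8
image of x^4: -4x^4 - 10x^3 - 21x^2 - (89/2)x - 77/4
image of x^5: -5x^5 - (45/2)x^4 - 35x^3 - (445/4)x^2 - (385/4)x - 1247/32
image of x^6: -6x^6 - 15x^5 - (105/2)x^4 - (445/2)x^3 - (1155/4)x^2 - (3741/16)x - 2155/32
the matrix is upper triangular; its diagonal is (0, -1, -2, -3, -4, -5, -6)
for a triangular matrix the eigenvalues are the diagonal entries, with algebraic multiplicity their repetition count

λ = -6 (multiplicity 1), λ = -5 (multiplicity 1), λ = -4 (multiplicity 1), λ = -3 (multiplicity 1), λ = -2 (multiplicity 1), λ = -1 (multiplicity 1), λ = 0 (multiplicity 1)


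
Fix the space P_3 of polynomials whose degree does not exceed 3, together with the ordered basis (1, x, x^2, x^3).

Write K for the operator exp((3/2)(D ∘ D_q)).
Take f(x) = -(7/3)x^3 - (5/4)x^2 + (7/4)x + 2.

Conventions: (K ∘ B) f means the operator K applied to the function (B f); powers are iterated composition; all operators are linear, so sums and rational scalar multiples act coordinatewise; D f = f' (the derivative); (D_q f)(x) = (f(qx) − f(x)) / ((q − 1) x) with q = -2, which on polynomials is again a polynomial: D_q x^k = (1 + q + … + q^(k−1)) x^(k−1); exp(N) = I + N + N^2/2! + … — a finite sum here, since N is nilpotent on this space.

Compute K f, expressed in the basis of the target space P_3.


order-1 term: -21x + 15/8
the series for exp((3/2)(D ∘ D_q)) f terminates at order 1
exp((3/2)(D ∘ D_q)) f = -(7/3)x^3 - (5/4)x^2 - (77/4)x + 31/8

the image equals g(x) = -(7/3)x^3 - (5/4)x^2 - (77/4)x + 31/8


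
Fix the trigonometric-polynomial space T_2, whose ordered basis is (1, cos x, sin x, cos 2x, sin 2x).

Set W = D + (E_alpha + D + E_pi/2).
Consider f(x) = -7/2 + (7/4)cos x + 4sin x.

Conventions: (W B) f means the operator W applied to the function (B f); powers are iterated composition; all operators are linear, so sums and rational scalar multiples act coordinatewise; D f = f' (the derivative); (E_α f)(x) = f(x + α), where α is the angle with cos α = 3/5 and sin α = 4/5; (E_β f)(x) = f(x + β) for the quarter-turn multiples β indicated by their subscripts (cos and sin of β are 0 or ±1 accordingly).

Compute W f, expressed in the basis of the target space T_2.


D f = 4cos x - (7/4)sin x
E_alpha f = -7/2 + (17/4)cos x + sin x
D f = 4cos x - (7/4)sin x
E_pi/2 f = -7/2 + 4cos x - (7/4)sin x
(E_alpha + D + E_pi/2) f = -7 + (49/4)cos x - (5/2)sin x
(D + (E_alpha + D + E_pi/2)) f = -7 + (65/4)cos x - (17/4)sin x

g(x) = -7 + (65/4)cos x - (17/4)sin x


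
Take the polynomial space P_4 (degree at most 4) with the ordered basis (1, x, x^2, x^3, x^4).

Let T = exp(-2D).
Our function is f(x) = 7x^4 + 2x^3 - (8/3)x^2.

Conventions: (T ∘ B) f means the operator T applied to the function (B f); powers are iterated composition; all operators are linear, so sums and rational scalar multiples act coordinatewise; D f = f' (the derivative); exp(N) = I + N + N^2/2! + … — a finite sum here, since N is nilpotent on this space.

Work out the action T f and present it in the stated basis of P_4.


order-1 term: -56x^3 - 12x^2 + (32/3)x
order-2 term: 168x^2 + 24x - 32/3
order-3 term: -224x - 16
order-4 term: 112
the series for exp(-2D) f terminates at order 4
exp(-2D) f = 7x^4 - 54x^3 + (460/3)x^2 - (568/3)x + 256/3

the result is g(x) = 7x^4 - 54x^3 + (460/3)x^2 - (568/3)x + 256/3


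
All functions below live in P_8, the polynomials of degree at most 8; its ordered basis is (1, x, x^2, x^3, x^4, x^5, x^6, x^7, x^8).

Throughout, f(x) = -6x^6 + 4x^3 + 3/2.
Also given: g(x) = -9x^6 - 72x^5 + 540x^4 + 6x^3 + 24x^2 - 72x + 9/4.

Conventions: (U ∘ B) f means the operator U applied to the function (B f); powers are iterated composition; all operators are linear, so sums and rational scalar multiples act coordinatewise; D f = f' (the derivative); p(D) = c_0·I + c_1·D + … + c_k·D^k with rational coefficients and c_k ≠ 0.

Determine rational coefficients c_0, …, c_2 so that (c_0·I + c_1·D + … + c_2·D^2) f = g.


D^0 f = -6x^6 + 4x^3 + 3/2
D^1 f = -36x^5 + 12x^2
D^2 f = -180x^4 + 24x
matching coefficients of g against c_0 f + c_1 Df + … from the top degree down determines the c_i
solution: c_0 = 3/2, c_1 = 2, c_2 = -3

p(D) = (3/2)·I + 2·D − 3·D^2, i.e. c_0 = 3/2, c_1 = 2, c_2 = -3


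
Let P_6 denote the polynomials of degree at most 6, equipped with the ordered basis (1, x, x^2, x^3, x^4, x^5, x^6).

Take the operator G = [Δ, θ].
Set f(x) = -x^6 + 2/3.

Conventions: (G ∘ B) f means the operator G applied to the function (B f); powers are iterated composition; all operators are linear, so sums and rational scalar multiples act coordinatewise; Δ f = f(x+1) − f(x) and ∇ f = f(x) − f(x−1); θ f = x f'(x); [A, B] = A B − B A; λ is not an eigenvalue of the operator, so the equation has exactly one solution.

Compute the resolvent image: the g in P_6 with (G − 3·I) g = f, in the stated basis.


the result is g(x) = (1/3)x^6 + (2/3)x^5 + (40/9)x^4 + (460/27)x^3 + (1300/27)x^2 + (7430/81)x + 21188/243

write g with unknown coordinates in the stated basis and equate coefficients in (G − 3·I) g = f
solving from the highest basis element down gives g = (1/3)x^6 + (2/3)x^5 + (40/9)x^4 + (460/27)x^3 + (1300/27)x^2 + (7430/81)x + 21188/243
check: G g = 2x^5 + (40/3)x^4 + (460/9)x^3 + (1300/9)x^2 + (7430/27)x + 21242/81
so G g − 3·g = -x^6 + 2/3 = f ✓


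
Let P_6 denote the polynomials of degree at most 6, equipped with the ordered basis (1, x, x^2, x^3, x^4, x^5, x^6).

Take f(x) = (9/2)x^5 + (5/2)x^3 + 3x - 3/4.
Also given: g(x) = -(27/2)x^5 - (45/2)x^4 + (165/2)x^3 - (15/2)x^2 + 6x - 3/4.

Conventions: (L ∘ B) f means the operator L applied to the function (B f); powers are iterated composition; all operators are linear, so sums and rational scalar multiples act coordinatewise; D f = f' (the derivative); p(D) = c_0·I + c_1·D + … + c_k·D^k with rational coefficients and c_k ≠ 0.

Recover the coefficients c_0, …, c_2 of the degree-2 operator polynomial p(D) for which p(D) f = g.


p(D) = -3·I − D + D^2, i.e. c_0 = -3, c_1 = -1, c_2 = 1

D^0 f = (9/2)x^5 + (5/2)x^3 + 3x - 3/4
D^1 f = (45/2)x^4 + (15/2)x^2 + 3
D^2 f = 90x^3 + 15x
matching coefficients of g against c_0 f + c_1 Df + … from the top degree down determines the c_i
solution: c_0 = -3, c_1 = -1, c_2 = 1


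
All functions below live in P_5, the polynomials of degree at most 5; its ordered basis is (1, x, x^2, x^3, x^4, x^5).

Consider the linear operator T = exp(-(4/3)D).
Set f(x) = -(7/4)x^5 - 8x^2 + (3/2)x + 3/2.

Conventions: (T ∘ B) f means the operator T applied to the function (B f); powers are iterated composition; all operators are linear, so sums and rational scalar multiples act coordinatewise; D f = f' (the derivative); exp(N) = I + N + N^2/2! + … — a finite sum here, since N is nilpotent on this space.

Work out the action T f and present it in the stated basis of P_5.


order-1 term: (35/3)x^4 + (64/3)x - 2
order-2 term: -(280/9)x^3 - 128/9
order-3 term: (1120/27)x^2
order-4 term: -(2240/81)x
order-5 term: 1792/243
the series for exp(-(4/3)D) f terminates at order 5
exp(-(4/3)D) f = -(7/4)x^5 + (35/3)x^4 - (280/9)x^3 + (904/27)x^2 - (781/162)x - 3571/486

the image equals g(x) = -(7/4)x^5 + (35/3)x^4 - (280/9)x^3 + (904/27)x^2 - (781/162)x - 3571/486


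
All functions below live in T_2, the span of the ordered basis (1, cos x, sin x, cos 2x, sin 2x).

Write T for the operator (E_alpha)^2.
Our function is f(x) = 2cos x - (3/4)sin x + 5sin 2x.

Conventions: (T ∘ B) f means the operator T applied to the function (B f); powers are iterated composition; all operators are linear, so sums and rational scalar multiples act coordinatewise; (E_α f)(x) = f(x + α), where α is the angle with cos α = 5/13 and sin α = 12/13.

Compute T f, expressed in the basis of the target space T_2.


g(x) = -(328/169)cos x - (603/676)sin x - (142800/28561)cos 2x - (1195/28561)sin 2x

E_alpha f = (1/13)cos x - (111/52)sin x + (600/169)cos 2x - (595/169)sin 2x
E_alpha E_alpha f = -(328/169)cos x - (603/676)sin x - (142800/28561)cos 2x - (1195/28561)sin 2x


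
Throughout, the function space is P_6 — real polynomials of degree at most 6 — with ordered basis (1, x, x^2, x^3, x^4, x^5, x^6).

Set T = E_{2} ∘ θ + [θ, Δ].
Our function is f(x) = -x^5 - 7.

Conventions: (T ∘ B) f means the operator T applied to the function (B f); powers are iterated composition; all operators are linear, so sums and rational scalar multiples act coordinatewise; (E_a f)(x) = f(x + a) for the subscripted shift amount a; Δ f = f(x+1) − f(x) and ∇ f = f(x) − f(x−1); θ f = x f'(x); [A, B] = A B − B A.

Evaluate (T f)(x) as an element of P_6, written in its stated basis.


θ f = -5x^5
E_{2} θ f = -5x^5 - 50x^4 - 200x^3 - 400x^2 - 400x - 160
Δ f = -5x^4 - 10x^3 - 10x^2 - 5x - 1
θ Δ f = -20x^4 - 30x^3 - 20x^2 - 5x
θ f = -5x^5
Δ θ f = -25x^4 - 50x^3 - 50x^2 - 25x - 5
[θ, Δ] f = 5x^4 + 20x^3 + 30x^2 + 20x + 5
(E_{2} ∘ θ + [θ, Δ]) f = -5x^5 - 45x^4 - 180x^3 - 370x^2 - 380x - 155

the result is g(x) = -5x^5 - 45x^4 - 180x^3 - 370x^2 - 380x - 155


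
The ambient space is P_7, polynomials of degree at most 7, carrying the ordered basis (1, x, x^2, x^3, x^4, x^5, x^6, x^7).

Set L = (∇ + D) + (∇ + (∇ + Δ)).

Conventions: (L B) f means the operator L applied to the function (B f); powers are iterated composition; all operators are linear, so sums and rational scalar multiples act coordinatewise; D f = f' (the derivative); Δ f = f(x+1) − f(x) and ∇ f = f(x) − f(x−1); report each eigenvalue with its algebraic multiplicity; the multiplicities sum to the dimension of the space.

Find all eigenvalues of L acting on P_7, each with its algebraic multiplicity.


image of 1: 0
image of x: 5
image of x^2: 10x - 2
image of x^3: 15x^2 - 6x + 4
image of x^4: 20x^3 - 12x^2 + 16x - 2
image of x^5: 25x^4 - 20x^3 + 40x^2 - 10x + 4
image of x^6: 30x^5 - 30x^4 + 80x^3 - 30x^2 + 24x - 2
image of x^7: 35x^6 - 42x^5 + 140x^4 - 70x^3 + 84x^2 - 14x + 4
the matrix is upper triangular; its diagonal is (0, 0, 0, 0, 0, 0, 0, 0)
for a triangular matrix the eigenvalues are the diagonal entries, with algebraic multiplicity their repetition count

λ = 0 (multiplicity 8)


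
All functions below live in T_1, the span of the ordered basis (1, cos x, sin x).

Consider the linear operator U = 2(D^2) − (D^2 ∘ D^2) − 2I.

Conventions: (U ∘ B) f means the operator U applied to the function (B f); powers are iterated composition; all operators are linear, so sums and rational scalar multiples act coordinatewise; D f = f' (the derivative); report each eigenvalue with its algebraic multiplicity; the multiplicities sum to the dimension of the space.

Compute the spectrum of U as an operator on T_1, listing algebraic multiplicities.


image of 1: -2
image of cos x: -5cos x
image of sin x: -5sin x
the matrix is diagonal; its diagonal is (-2, -5, -5)
for a triangular matrix the eigenvalues are the diagonal entries, with algebraic multiplicity their repetition count

λ = -5 (multiplicity 2), λ = -2 (multiplicity 1)


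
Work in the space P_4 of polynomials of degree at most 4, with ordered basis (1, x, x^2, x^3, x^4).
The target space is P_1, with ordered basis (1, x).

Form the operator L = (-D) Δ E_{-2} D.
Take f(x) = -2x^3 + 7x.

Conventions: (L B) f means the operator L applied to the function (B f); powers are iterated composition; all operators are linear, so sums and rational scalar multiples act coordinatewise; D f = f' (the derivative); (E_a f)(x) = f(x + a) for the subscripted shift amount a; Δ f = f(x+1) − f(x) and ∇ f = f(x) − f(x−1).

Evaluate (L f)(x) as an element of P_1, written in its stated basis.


D f = -6x^2 + 7
E_{-2} D f = -6x^2 + 24x - 17
Δ E_{-2} D f = -12x + 18
D (Δ E_{-2}) D f = -12
(-D) (Δ E_{-2}) D f = 12

the result is g(x) = 12


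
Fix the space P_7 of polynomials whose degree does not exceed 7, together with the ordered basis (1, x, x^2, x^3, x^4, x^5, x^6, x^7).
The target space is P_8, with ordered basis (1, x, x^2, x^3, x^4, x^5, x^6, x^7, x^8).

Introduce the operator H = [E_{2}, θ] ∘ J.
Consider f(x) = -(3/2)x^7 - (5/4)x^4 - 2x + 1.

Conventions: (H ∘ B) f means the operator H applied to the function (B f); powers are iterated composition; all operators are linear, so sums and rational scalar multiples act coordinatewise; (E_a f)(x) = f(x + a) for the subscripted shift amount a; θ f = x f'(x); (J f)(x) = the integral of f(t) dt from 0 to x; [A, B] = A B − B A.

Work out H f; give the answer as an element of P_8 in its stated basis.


J f = -(3/16)x^8 - (1/4)x^5 - x^2 + x
θ J f = -(3/2)x^8 - (5/4)x^5 - 2x^2 + x
E_{2} θ J f = -(3/2)x^8 - 24x^7 - 168x^6 - (2693/4)x^5 - (3385/2)x^4 - 2738x^3 - 2790x^2 - 1643x - 430
E_{2} J f = -(3/16)x^8 - 3x^7 - 21x^6 - (337/4)x^5 - (425/2)x^4 - 346x^3 - 357x^2 - 215x - 58
θ E_{2} J f = -(3/2)x^8 - 21x^7 - 126x^6 - (1685/4)x^5 - 850x^4 - 1038x^3 - 714x^2 - 215x
[E_{2}, θ] J f = -3x^7 - 42x^6 - 252x^5 - (1685/2)x^4 - 1700x^3 - 2076x^2 - 1428x - 430

the result is g(x) = -3x^7 - 42x^6 - 252x^5 - (1685/2)x^4 - 1700x^3 - 2076x^2 - 1428x - 430


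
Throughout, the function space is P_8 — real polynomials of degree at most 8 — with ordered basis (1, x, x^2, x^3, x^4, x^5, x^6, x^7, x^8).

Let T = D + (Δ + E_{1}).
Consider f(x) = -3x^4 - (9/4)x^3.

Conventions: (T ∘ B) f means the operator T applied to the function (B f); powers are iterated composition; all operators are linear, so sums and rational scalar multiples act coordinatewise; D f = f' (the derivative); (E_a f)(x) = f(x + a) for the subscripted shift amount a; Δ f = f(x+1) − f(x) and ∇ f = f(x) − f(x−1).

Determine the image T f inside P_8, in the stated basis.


the image equals g(x) = -3x^4 - (153/4)x^3 - (225/4)x^2 - (75/2)x - 21/2

D f = -12x^3 - (27/4)x^2
Δ f = -12x^3 - (99/4)x^2 - (75/4)x - 21/4
E_{1} f = -3x^4 - (57/4)x^3 - (99/4)x^2 - (75/4)x - 21/4
(Δ + E_{1}) f = -3x^4 - (105/4)x^3 - (99/2)x^2 - (75/2)x - 21/2
(D + (Δ + E_{1})) f = -3x^4 - (153/4)x^3 - (225/4)x^2 - (75/2)x - 21/2


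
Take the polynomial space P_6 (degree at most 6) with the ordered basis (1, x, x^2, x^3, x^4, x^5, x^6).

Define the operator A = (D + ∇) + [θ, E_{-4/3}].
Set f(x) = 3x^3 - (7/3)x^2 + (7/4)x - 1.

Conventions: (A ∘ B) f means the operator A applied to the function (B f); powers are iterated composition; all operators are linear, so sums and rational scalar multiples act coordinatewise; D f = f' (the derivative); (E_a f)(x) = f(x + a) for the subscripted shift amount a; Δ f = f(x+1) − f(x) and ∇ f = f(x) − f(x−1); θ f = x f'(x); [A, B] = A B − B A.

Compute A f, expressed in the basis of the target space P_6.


the image equals g(x) = 30x^2 - (509/9)x + 2203/54

D f = 9x^2 - (14/3)x + 7/4
∇ f = 9x^2 - (41/3)x + 85/12
(D + ∇) f = 18x^2 - (55/3)x + 53/6
E_{-4/3} f = 3x^3 - (43/3)x^2 + (863/36)x - 394/27
θ E_{-4/3} f = 9x^3 - (86/3)x^2 + (863/36)x
θ f = 9x^3 - (14/3)x^2 + (7/4)x
E_{-4/3} θ f = 9x^3 - (122/3)x^2 + (2239/36)x - 863/27
[θ, E_{-4/3}] f = 12x^2 - (344/9)x + 863/27
((D + ∇) + [θ, E_{-4/3}]) f = 30x^2 - (509/9)x + 2203/54


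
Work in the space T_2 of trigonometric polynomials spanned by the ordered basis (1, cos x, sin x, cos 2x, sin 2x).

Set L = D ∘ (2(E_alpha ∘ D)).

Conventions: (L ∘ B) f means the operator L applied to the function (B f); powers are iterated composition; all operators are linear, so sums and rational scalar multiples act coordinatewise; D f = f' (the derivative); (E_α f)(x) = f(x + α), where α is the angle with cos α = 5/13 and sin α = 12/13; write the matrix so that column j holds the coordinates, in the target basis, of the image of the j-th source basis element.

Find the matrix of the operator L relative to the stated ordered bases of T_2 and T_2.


the matrix is [[0, 0, 0, 0, 0]; [0, -10/13, -24/13, 0, 0]; [0, 24/13, -10/13, 0, 0]; [0, 0, 0, 952/169, -960/169]; [0, 0, 0, 960/169, 952/169]] (rows listed top to bottom)

image of 1: 0
image of cos x: -(10/13)cos x + (24/13)sin x
image of sin x: -(24/13)cos x - (10/13)sin x
image of cos 2x: (952/169)cos 2x + (960/169)sin 2x
image of sin 2x: -(960/169)cos 2x + (952/169)sin 2x
each image's coordinates form column j of the matrix


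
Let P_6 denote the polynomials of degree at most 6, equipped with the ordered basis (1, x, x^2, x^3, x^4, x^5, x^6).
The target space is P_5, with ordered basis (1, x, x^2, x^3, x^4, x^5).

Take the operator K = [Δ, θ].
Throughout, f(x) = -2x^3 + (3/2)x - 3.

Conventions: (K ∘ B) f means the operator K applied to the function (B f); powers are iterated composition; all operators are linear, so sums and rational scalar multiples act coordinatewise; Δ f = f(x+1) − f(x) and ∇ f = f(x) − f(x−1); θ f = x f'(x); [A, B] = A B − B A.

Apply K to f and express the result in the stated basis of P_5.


θ f = -6x^3 + (3/2)x
Δ θ f = -18x^2 - 18x - 9/2
Δ f = -6x^2 - 6x - 1/2
θ Δ f = -12x^2 - 6x
[Δ, θ] f = -6x^2 - 12x - 9/2

the image equals g(x) = -6x^2 - 12x - 9/2


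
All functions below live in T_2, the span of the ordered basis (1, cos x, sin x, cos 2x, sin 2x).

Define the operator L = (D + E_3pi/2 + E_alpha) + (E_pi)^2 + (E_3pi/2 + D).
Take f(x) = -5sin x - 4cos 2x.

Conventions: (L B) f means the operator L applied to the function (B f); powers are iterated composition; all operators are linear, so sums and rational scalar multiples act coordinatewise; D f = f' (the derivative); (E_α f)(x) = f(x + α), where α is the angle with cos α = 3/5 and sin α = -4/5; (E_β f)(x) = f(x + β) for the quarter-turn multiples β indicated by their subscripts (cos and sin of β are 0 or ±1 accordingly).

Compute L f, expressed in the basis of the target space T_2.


the result is g(x) = 4cos x - 8sin x + (128/25)cos 2x + (304/25)sin 2x

D f = -5cos x + 8sin 2x
E_3pi/2 f = 5cos x + 4cos 2x
E_alpha f = 4cos x - 3sin x + (28/25)cos 2x - (96/25)sin 2x
(D + E_3pi/2 + E_alpha) f = 4cos x - 3sin x + (128/25)cos 2x + (104/25)sin 2x
E_pi f = 5sin x - 4cos 2x
E_pi E_pi f = -5sin x - 4cos 2x
E_3pi/2 f = 5cos x + 4cos 2x
D f = -5cos x + 8sin 2x
(E_3pi/2 + D) f = 4cos 2x + 8sin 2x
((D + E_3pi/2 + E_alpha) + (E_pi)^2 + (E_3pi/2 + D)) f = 4cos x - 8sin x + (128/25)cos 2x + (304/25)sin 2x


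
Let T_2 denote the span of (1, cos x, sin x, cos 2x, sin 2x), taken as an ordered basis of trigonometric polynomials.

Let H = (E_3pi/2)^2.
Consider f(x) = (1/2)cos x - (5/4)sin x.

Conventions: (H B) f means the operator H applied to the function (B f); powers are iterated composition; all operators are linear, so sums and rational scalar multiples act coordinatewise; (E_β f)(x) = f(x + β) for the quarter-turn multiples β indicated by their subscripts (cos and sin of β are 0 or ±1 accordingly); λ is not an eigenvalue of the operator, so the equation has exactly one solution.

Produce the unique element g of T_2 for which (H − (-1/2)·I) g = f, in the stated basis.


write g with unknown coordinates in the stated basis and equate coefficients in (H − (-1/2)·I) g = f
solving from the highest basis element down gives g = -cos x + (5/2)sin x
check: H g = cos x - (5/2)sin x
so H g − (-1/2)·g = (1/2)cos x - (5/4)sin x = f ✓

the image equals g(x) = -cos x + (5/2)sin x


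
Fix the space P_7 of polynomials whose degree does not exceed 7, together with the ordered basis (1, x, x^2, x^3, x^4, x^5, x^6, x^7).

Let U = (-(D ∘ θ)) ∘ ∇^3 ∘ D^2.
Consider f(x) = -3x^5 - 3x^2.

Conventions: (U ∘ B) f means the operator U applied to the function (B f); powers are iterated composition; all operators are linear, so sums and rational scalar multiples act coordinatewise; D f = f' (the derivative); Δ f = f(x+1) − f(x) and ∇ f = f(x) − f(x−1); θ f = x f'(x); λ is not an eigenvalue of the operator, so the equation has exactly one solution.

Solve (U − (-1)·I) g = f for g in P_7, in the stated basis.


write g with unknown coordinates in the stated basis and equate coefficients in (U − (-1)·I) g = f
solving from the highest basis element down gives g = -3x^5 - 3x^2
check: U g = 0
so U g − (-1)·g = -3x^5 - 3x^2 = f ✓

the image equals g(x) = -3x^5 - 3x^2


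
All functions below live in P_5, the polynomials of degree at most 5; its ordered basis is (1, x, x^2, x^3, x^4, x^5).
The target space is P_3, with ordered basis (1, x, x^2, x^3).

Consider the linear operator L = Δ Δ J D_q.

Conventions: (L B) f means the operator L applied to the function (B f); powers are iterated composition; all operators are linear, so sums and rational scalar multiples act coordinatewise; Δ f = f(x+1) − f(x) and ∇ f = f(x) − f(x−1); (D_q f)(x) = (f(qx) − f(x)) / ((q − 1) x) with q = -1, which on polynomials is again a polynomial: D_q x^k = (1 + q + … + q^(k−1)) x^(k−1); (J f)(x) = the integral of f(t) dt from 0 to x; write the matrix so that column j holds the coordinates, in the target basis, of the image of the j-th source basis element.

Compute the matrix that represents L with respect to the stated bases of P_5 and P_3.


image of 1: 0
image of x: 0
image of x^2: 0
image of x^3: 2x + 2
image of x^4: 0
image of x^5: 4x^3 + 12x^2 + 14x + 6
each image's coordinates form column j of the matrix

the matrix is [[0, 0, 0, 2, 0, 6]; [0, 0, 0, 2, 0, 14]; [0, 0, 0, 0, 0, 12]; [0, 0, 0, 0, 0, 4]] (rows listed top to bottom)


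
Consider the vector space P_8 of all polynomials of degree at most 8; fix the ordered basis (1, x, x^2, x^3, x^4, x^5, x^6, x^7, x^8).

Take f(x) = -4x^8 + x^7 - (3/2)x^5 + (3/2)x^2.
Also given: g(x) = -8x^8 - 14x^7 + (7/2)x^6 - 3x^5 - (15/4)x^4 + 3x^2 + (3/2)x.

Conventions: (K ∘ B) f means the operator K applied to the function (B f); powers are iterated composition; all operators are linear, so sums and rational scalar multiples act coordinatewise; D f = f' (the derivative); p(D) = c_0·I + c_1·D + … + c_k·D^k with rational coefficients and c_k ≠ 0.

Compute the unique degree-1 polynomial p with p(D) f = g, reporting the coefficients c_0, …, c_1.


c_0 = 2, c_1 = 1/2

D^0 f = -4x^8 + x^7 - (3/2)x^5 + (3/2)x^2
D^1 f = -32x^7 + 7x^6 - (15/2)x^4 + 3x
matching coefficients of g against c_0 f + c_1 Df + … from the top degree down determines the c_i
solution: c_0 = 2, c_1 = 1/2


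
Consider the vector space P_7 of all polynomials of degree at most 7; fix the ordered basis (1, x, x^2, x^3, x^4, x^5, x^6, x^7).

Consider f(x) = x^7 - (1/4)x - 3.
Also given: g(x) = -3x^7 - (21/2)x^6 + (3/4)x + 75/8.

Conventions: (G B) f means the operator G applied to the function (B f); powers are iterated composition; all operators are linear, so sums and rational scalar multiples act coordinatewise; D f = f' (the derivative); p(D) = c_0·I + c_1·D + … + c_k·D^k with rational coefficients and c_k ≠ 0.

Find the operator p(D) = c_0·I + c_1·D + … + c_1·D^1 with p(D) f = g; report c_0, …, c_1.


D^0 f = x^7 - (1/4)x - 3
D^1 f = 7x^6 - 1/4
matching coefficients of g against c_0 f + c_1 Df + … from the top degree down determines the c_i
solution: c_0 = -3, c_1 = -3/2

c_0 = -3, c_1 = -3/2


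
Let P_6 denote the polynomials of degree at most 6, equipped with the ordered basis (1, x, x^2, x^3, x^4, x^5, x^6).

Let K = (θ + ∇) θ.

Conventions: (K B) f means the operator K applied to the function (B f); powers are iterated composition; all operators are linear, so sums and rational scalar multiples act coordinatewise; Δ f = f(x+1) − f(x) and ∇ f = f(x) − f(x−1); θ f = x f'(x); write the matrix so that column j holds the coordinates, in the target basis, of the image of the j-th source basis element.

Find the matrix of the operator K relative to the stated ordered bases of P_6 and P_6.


the matrix is [[0, 1, -2, 3, -4, 5, -6]; [0, 1, 4, -9, 16, -25, 36]; [0, 0, 4, 9, -24, 50, -90]; [0, 0, 0, 9, 16, -50, 120]; [0, 0, 0, 0, 16, 25, -90]; [0, 0, 0, 0, 0, 25, 36]; [0, 0, 0, 0, 0, 0, 36]] (rows listed top to bottom)

image of 1: 0
image of x: x + 1
image of x^2: 4x^2 + 4x - 2
image of x^3: 9x^3 + 9x^2 - 9x + 3
image of x^4: 16x^4 + 16x^3 - 24x^2 + 16x - 4
image of x^5: 25x^5 + 25x^4 - 50x^3 + 50x^2 - 25x + 5
image of x^6: 36x^6 + 36x^5 - 90x^4 + 120x^3 - 90x^2 + 36x - 6
each image's coordinates form column j of the matrix
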